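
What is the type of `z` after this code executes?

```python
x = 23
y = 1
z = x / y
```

int / int = float

float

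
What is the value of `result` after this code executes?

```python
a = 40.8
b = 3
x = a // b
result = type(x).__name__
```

a is float; b is int; x is float; result = 'float'

'float'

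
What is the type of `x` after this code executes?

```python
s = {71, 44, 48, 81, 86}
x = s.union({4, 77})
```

set.union() returns a new set

set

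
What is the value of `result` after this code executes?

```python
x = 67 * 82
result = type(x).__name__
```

x is int; result = 'int'

'int'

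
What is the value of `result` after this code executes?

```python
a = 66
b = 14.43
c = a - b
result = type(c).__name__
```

a is int; b is float; c is float; result = 'float'

'float'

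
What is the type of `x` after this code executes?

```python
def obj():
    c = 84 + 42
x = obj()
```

Function without return returns None

NoneType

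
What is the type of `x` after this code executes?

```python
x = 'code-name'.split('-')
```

str.split() returns list

list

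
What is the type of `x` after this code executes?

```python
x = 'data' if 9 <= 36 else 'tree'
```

Both branches of conditional are str

str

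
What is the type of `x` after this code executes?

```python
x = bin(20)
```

bin() returns str representation

str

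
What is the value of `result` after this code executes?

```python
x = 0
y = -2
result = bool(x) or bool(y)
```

x = 0; y = -2; result = True

True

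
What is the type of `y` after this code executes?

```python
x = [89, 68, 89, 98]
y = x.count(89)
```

list.count() returns int

int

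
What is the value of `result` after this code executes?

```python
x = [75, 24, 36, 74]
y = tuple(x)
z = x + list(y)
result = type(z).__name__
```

x is list; y is tuple; z is list; result = 'list'

'list'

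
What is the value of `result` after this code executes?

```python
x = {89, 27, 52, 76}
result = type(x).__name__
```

x is set; result = 'set'

'set'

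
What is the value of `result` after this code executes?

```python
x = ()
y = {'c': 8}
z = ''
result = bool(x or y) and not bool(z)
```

x = (); y = {'c': 8}; z = ''; result = True

True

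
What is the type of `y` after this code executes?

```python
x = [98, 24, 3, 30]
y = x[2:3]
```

Slicing a list returns a list

list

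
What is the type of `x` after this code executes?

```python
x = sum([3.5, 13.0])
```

sum() of floats returns float

float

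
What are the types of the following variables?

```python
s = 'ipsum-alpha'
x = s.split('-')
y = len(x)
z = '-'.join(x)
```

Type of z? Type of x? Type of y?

str.join() returns str; str.split() returns list; len() returns int

str, list, int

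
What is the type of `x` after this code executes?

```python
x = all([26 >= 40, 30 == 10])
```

all() returns bool

bool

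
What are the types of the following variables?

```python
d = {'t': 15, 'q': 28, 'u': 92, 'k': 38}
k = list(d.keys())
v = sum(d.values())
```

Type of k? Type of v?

list() converts to list; sum of ints is int

list, int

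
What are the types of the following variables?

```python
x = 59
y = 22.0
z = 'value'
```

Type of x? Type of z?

x is assigned a bare integer (no decimal point), so it is an int; z is assigned a quoted string literal, so it is a str

int, str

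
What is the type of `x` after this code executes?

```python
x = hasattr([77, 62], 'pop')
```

hasattr() returns bool

bool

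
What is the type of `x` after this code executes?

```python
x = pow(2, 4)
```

pow(int, int) returns int

int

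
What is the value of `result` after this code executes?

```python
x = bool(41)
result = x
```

x = True; result = True

True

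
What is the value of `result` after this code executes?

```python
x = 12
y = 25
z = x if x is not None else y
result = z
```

x = 12; y = 25; z = 12; result = 12

12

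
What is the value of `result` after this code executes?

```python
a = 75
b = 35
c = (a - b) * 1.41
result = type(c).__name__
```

a is int; b is int; c is float; result = 'float'

'float'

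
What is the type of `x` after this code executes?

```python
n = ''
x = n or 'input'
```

'or' returns first truthy value (str)

str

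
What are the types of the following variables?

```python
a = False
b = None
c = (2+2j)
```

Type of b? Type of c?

b is assigned None, whose type is NoneType; c is assigned (2+2j), an int plus an imaginary literal (j suffix), which evaluates to complex

NoneType, complex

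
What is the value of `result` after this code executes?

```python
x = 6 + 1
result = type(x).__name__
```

x is int; result = 'int'

'int'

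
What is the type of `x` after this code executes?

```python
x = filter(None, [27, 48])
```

filter() returns a filter object

filter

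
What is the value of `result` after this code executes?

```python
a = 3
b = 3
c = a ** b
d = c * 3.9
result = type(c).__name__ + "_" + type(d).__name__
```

a is int; b is int; c is int; d is float; result = 'int_float'

'int_float'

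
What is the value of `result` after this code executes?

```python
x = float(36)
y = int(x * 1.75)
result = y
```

x = 36.0; y = 63; result = 63

63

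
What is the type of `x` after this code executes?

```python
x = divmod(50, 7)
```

divmod() returns tuple of (quotient, remainder)

tuple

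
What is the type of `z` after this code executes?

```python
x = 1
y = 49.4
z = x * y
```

int * float = float

float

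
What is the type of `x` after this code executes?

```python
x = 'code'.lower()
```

str.lower() returns str

str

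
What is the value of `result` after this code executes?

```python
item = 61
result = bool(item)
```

item = 61; result = True

True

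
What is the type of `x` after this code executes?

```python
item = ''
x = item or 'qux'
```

'or' returns first truthy value (str)

str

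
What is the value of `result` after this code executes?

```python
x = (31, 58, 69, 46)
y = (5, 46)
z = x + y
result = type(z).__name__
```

x is tuple; y is tuple; z is tuple; result = 'tuple'

'tuple'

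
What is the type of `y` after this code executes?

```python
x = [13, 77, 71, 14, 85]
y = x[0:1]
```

Slicing a list returns a list

list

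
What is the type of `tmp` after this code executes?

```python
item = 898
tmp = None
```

None has type NoneType

NoneType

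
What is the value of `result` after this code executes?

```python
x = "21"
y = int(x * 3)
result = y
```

x = '21'; y = 212121; result = 212121

212121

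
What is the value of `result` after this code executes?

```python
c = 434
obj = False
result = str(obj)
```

c = 434; obj = False; result = 'False'

'False'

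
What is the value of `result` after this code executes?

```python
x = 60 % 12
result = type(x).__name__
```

x is int; result = 'int'

'int'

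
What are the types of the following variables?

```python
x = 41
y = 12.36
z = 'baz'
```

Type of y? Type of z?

y is assigned a number with a decimal point, so it is a float; z is assigned a quoted string literal, so it is a str

float, str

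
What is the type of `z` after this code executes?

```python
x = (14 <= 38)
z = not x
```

'not' returns bool

bool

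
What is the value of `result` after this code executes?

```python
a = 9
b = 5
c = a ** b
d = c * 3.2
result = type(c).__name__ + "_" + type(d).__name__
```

a is int; b is int; c is int; d is float; result = 'int_float'

'int_float'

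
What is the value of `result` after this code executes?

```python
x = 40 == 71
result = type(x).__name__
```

x is bool; result = 'bool'

'bool'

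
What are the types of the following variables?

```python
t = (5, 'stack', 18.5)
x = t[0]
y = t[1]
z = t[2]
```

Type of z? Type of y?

tuple[2] is float; tuple[1] is str

float, str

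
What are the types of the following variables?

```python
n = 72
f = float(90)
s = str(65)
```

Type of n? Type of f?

n is assigned a bare integer (no decimal point), so it is an int; f is assigned the result of calling float(), which returns a float

int, float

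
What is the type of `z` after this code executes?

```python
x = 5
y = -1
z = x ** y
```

int ** negative = float

float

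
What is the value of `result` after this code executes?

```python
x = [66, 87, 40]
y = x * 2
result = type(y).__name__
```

x is list; y is list; result = 'list'

'list'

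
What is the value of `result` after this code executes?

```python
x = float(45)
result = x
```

x = 45.0; result = 45.0

45.0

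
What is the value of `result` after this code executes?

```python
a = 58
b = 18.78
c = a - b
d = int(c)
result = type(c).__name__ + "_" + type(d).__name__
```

a is int; b is float; c is float; d is int; result = 'float_int'

'float_int'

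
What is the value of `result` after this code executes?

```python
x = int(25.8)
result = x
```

x = 25; result = 25

25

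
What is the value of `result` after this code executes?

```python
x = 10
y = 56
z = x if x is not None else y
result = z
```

x = 10; y = 56; z = 10; result = 10

10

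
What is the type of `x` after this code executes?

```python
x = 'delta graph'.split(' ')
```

str.split() returns list

list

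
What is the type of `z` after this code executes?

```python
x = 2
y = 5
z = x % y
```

int % int = int

int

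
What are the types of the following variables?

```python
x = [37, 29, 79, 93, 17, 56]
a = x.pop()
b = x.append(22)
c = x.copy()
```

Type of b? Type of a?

append() returns None; pop() returns element

NoneType, int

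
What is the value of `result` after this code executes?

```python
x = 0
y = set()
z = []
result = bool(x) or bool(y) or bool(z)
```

x = 0; y = set(); z = []; result = False

False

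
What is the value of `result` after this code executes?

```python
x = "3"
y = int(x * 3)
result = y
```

x = '3'; y = 333; result = 333

333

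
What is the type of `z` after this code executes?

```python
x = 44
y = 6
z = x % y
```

int % int = int

int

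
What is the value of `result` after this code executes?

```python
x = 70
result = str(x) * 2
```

x = 70; result = '7070'

'7070'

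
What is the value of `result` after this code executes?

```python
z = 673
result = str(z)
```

z = 673; result = '673'

'673'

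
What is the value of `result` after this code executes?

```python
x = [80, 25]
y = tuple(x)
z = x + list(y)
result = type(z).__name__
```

x is list; y is tuple; z is list; result = 'list'

'list'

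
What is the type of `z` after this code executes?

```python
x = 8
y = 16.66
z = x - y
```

int - float = float

float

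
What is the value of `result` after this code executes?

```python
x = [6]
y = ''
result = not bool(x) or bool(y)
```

x = [6]; y = ''; result = False

False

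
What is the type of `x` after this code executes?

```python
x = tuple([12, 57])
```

tuple() constructor returns tuple

tuple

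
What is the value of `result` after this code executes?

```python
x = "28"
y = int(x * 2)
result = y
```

x = '28'; y = 2828; result = 2828

2828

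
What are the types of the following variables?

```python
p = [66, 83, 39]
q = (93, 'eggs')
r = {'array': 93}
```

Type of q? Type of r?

q is assigned a tuple (parenthesized, comma-separated values); r is assigned a dict literal ({key: value})

tuple, dict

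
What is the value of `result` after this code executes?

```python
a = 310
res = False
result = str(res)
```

a = 310; res = False; result = 'False'

'False'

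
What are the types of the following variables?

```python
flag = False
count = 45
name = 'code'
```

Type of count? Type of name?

count is assigned a bare integer (no decimal point), so it is an int; name is assigned a quoted string literal, so it is a str

int, str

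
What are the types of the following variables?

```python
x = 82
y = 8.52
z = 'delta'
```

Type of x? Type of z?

x is assigned a bare integer (no decimal point), so it is an int; z is assigned a quoted string literal, so it is a str

int, str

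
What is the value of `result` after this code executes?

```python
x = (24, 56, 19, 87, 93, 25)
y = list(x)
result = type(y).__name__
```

x is tuple; y is list; result = 'list'

'list'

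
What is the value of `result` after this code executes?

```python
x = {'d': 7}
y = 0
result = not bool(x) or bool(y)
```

x = {'d': 7}; y = 0; result = False

False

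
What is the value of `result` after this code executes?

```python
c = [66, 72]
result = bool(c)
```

c = [66, 72]; result = True

True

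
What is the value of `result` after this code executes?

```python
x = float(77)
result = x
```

x = 77.0; result = 77.0

77.0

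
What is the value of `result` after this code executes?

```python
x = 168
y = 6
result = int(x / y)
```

x = 168; y = 6; result = 28

28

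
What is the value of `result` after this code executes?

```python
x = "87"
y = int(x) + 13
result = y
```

x = '87'; y = 100; result = 100

100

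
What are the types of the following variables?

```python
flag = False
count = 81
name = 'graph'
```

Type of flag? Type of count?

flag is assigned the constant False, which has type bool; count is assigned a bare integer (no decimal point), so it is an int

bool, int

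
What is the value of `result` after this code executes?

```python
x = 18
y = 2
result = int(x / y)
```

x = 18; y = 2; result = 9

9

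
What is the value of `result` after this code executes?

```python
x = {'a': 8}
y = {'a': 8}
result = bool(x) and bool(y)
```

x = {'a': 8}; y = {'a': 8}; result = True

True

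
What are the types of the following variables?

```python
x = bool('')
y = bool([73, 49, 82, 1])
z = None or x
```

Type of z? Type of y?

None or bool returns the bool; bool() returns bool

bool, bool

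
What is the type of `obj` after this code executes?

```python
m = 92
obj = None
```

None has type NoneType

NoneType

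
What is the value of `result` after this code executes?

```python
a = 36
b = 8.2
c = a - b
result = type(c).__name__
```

a is int; b is float; c is float; result = 'float'

'float'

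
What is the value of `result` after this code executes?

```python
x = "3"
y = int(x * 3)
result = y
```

x = '3'; y = 333; result = 333

333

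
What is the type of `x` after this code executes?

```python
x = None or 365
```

'or' with None returns the other truthy value

int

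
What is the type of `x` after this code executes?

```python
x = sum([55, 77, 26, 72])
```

sum() of ints returns int

int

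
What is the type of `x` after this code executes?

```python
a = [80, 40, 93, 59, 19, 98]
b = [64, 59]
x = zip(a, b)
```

zip() returns a zip object

zip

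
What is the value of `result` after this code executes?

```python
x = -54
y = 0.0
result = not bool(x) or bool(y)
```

x = -54; y = 0.0; result = False

False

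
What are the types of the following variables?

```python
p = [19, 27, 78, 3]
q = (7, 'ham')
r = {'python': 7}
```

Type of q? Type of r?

q is assigned a tuple (parenthesized, comma-separated values); r is assigned a dict literal ({key: value})

tuple, dict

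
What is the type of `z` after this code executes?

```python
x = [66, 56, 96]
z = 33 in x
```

'in' operator returns bool

bool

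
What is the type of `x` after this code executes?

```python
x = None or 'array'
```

'or' with None returns the other truthy value (str)

str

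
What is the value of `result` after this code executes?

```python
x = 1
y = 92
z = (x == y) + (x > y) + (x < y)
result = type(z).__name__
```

x is int; y is int; z is int; result = 'int'

'int'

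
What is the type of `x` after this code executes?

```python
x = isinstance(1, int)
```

isinstance() returns bool

bool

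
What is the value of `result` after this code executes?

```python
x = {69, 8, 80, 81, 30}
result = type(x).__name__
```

x is set; result = 'set'

'set'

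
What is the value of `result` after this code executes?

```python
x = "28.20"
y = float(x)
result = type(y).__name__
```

x is str; y is float; result = 'float'

'float'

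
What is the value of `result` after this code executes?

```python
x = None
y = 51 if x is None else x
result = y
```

x = None; y = 51; result = 51

51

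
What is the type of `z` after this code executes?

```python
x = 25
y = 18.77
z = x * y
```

int * float = float

float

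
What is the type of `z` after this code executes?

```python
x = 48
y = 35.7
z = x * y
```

int * float = float

float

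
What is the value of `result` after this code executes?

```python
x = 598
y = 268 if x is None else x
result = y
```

x = 598; y = 598; result = 598

598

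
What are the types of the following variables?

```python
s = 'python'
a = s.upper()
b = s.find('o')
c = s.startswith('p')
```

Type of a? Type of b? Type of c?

upper() returns str; find() returns int; startswith() returns bool

str, int, bool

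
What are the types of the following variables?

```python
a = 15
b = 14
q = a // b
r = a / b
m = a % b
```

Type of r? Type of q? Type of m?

/ returns float; // returns int; % of ints returns int

float, int, int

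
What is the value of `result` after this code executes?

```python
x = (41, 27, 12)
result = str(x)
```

x = (41, 27, 12); result = '(41, 27, 12)'

'(41, 27, 12)'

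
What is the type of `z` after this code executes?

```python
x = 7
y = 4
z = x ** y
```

positive int ** positive int = int

int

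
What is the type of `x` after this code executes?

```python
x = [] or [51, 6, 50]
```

'or' returns first truthy value (list)

list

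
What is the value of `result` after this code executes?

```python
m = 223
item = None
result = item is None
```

m = 223; item = None; result = True

True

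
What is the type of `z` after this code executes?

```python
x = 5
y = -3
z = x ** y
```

int ** negative = float

float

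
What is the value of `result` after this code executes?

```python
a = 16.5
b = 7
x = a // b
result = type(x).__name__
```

a is float; b is int; x is float; result = 'float'

'float'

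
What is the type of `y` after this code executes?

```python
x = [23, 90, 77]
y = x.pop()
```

list.pop() returns the popped element

int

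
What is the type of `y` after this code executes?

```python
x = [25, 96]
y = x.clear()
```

list.clear() returns None

NoneType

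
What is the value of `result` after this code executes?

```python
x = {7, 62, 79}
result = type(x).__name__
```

x is set; result = 'set'

'set'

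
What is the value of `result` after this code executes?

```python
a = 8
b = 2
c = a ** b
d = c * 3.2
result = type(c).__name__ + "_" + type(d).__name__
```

a is int; b is int; c is int; d is float; result = 'int_float'

'int_float'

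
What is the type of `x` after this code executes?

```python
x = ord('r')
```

ord() returns int (code point)

int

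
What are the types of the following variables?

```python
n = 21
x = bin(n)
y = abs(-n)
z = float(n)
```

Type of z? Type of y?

float() returns float; abs() of int returns int

float, int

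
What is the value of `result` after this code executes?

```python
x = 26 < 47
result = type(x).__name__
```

x is bool; result = 'bool'

'bool'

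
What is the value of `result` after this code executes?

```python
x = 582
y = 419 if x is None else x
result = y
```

x = 582; y = 582; result = 582

582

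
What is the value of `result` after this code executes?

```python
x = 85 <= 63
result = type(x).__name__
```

x is bool; result = 'bool'

'bool'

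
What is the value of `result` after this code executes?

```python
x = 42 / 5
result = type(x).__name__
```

x is float; result = 'float'

'float'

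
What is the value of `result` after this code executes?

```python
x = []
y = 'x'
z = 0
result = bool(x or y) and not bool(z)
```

x = []; y = 'x'; z = 0; result = True

True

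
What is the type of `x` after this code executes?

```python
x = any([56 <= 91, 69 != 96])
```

any() returns bool

bool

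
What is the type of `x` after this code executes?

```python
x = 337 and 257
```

'and' with truthy values returns last operand (int)

int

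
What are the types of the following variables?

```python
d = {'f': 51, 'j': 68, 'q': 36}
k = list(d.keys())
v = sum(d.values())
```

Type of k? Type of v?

list() converts to list; sum of ints is int

list, int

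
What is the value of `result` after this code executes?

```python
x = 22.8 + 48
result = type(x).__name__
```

x is float; result = 'float'

'float'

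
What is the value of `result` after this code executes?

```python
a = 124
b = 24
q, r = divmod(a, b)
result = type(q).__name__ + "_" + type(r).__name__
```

a is int; b is int; q is int; r is int; result = 'int_int'

'int_int'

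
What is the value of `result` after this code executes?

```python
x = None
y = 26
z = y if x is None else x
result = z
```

x = None; y = 26; z = 26; result = 26

26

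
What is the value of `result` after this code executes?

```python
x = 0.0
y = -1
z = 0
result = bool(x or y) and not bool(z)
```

x = 0.0; y = -1; z = 0; result = True

True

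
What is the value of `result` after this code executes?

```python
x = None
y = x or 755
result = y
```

x = None; y = 755; result = 755

755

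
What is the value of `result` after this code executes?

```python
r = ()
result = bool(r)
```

r = (); result = False

False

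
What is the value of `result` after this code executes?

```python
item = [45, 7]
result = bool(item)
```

item = [45, 7]; result = True

True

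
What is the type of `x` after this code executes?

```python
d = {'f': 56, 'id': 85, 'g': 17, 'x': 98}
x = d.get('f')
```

dict.get() returns value type when found

int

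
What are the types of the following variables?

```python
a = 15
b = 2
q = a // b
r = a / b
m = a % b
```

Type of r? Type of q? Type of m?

/ returns float; // returns int; % of ints returns int

float, int, int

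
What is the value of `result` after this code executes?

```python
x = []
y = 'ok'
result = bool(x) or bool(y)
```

x = []; y = 'ok'; result = True

True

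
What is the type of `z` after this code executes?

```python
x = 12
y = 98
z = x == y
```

Equality comparison returns bool

bool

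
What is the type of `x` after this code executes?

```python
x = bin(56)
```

bin() returns str representation

str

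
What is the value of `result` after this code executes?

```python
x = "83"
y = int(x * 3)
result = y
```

x = '83'; y = 838383; result = 838383

838383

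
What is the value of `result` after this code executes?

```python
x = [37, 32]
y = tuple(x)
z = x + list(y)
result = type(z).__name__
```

x is list; y is tuple; z is list; result = 'list'

'list'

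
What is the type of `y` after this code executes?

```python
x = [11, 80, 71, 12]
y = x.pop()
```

list.pop() returns the popped element

int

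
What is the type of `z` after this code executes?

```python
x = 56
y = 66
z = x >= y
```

Comparison returns bool

bool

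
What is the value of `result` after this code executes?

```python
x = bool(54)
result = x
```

x = True; result = True

True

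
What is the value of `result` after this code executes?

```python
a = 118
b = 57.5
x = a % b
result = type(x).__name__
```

a is int; b is float; x is float; result = 'float'

'float'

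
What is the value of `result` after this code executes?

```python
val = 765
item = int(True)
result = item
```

val = 765; item = 1; result = 1

1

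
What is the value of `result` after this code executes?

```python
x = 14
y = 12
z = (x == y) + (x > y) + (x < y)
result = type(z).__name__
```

x is int; y is int; z is int; result = 'int'

'int'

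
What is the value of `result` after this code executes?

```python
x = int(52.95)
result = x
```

x = 52; result = 52

52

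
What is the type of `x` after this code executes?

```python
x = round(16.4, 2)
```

round() with decimal places returns float

float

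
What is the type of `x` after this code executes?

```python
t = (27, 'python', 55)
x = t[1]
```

Index 1 of tuple is a str literal

str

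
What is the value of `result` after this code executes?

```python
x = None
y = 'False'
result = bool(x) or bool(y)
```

x = None; y = 'False'; result = True

True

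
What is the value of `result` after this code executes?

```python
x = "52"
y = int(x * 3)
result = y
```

x = '52'; y = 525252; result = 525252

525252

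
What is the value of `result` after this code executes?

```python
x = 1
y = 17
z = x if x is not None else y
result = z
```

x = 1; y = 17; z = 1; result = 1

1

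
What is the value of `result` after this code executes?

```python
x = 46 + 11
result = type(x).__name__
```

x is int; result = 'int'

'int'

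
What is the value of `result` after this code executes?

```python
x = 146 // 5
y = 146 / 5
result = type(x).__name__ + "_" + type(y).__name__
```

x is int; y is float; result = 'int_float'

'int_float'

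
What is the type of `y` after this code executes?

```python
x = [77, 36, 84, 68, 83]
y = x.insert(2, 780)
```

list.insert() returns None

NoneType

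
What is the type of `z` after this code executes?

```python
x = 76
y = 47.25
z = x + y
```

int + float = float

float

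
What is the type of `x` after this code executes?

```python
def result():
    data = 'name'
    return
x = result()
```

Bare return returns None

NoneType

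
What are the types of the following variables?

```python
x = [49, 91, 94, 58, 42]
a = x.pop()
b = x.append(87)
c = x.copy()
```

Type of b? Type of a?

append() returns None; pop() returns element

NoneType, int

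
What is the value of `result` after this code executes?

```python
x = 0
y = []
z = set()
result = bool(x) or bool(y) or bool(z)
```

x = 0; y = []; z = set(); result = False

False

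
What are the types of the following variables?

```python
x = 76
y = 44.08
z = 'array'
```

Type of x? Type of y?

x is assigned a bare integer (no decimal point), so it is an int; y is assigned a number with a decimal point, so it is a float

int, float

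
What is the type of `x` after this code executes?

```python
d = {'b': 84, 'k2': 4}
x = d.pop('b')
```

dict.pop() returns the value

int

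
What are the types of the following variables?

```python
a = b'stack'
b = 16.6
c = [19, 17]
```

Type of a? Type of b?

a is assigned a bytes literal (b'...' prefix); b is assigned a number with a decimal point, so it is a float

bytes, float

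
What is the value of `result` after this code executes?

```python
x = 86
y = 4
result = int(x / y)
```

x = 86; y = 4; result = 21

21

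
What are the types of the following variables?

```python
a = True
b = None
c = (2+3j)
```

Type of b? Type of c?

b is assigned None, whose type is NoneType; c is assigned (2+3j), an int plus an imaginary literal (j suffix), which evaluates to complex

NoneType, complex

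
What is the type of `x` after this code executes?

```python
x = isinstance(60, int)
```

isinstance() returns bool

bool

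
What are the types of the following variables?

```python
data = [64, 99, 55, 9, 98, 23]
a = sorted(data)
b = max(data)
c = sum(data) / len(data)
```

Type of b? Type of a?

max of ints returns int; sorted() returns list

int, list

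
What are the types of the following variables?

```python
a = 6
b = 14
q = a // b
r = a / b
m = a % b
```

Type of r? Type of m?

/ returns float; % of ints returns int

float, int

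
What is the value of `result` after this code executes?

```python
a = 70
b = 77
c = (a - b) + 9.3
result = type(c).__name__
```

a is int; b is int; c is float; result = 'float'

'float'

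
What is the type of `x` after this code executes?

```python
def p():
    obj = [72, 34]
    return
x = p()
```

Bare return returns None

NoneType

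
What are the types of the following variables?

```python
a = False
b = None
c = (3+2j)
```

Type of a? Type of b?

a is assigned the constant False, which has type bool; b is assigned None, whose type is NoneType

bool, NoneType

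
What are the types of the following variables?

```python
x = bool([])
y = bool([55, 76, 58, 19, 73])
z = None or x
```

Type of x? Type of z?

bool() returns bool; None or bool returns the bool

bool, bool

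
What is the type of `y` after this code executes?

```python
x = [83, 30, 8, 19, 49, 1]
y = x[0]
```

Indexing list[int] returns int

int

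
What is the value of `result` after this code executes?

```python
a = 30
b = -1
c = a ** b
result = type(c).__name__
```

a is int; b is int; c is float; result = 'float'

'float'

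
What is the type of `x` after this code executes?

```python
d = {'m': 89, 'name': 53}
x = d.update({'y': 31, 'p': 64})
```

dict.update() returns None

NoneType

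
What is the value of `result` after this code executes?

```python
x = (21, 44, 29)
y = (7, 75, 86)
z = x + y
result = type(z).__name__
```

x is tuple; y is tuple; z is tuple; result = 'tuple'

'tuple'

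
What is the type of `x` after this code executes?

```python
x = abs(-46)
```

abs() of int returns int

int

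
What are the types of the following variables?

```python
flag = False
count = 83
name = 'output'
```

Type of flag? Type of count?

flag is assigned the constant False, which has type bool; count is assigned a bare integer (no decimal point), so it is an int

bool, int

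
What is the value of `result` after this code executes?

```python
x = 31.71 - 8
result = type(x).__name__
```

x is float; result = 'float'

'float'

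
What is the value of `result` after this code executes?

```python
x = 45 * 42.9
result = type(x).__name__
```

x is float; result = 'float'

'float'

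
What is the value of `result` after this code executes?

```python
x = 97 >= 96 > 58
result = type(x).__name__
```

x is bool; result = 'bool'

'bool'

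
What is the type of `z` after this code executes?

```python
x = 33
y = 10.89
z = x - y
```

int - float = float

float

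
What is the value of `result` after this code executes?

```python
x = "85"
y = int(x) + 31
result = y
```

x = '85'; y = 116; result = 116

116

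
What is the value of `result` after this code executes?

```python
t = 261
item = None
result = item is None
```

t = 261; item = None; result = True

True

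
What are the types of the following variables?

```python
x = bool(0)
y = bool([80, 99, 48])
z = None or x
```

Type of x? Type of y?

bool() returns bool; bool() returns bool

bool, bool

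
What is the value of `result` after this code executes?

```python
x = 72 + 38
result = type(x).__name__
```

x is int; result = 'int'

'int'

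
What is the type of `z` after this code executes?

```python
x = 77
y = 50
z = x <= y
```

Comparison returns bool

bool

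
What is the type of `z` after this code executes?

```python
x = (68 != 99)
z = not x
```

'not' returns bool

bool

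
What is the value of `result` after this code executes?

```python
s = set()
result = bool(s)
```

s = set(); result = False

False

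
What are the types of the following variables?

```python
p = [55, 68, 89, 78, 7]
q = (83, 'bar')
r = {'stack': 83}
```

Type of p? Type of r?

p is assigned a list literal (square brackets); r is assigned a dict literal ({key: value})

list, dict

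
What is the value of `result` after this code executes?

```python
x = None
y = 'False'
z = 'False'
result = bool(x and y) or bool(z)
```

x = None; y = 'False'; z = 'False'; result = True

True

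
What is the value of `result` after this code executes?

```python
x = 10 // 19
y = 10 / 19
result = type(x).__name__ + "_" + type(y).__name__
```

x is int; y is float; result = 'int_float'

'int_float'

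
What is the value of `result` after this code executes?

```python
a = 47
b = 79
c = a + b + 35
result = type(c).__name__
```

a is int; b is int; c is int; result = 'int'

'int'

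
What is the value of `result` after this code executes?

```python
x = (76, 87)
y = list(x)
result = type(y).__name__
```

x is tuple; y is list; result = 'list'

'list'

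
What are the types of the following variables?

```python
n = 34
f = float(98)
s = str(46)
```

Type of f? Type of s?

f is assigned the result of calling float(), which returns a float; s is assigned the result of calling str(), which returns a str

float, str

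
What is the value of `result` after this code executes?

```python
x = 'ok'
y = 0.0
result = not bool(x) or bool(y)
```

x = 'ok'; y = 0.0; result = False

False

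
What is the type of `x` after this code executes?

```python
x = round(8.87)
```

round() with no decimal places returns int

int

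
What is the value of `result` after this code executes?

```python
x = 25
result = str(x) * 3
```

x = 25; result = '252525'

'252525'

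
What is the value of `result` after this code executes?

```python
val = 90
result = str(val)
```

val = 90; result = '90'

'90'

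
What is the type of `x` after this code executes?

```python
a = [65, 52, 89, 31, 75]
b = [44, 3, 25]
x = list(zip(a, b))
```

list(zip()) returns a list of tuples

list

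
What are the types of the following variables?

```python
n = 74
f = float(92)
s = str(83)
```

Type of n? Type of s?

n is assigned a bare integer (no decimal point), so it is an int; s is assigned the result of calling str(), which returns a str

int, str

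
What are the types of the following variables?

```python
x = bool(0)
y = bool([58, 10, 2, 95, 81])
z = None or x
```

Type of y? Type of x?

bool() returns bool; bool() returns bool

bool, bool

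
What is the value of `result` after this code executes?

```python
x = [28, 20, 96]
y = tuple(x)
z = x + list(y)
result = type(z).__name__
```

x is list; y is tuple; z is list; result = 'list'

'list'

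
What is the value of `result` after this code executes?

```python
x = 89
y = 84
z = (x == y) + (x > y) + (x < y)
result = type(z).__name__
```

x is int; y is int; z is int; result = 'int'

'int'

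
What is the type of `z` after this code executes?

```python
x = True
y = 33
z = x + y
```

bool + int = int (bool is subclass of int)

int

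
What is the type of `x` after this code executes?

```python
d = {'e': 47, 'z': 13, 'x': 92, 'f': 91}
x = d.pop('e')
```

dict.pop() returns the value

int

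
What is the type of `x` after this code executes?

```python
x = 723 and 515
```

'and' with truthy values returns last operand (int)

int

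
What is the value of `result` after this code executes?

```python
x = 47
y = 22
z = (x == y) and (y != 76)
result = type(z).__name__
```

x is int; y is int; z is bool; result = 'bool'

'bool'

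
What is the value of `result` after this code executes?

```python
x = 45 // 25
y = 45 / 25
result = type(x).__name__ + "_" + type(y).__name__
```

x is int; y is float; result = 'int_float'

'int_float'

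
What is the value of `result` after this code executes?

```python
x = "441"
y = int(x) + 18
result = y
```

x = '441'; y = 459; result = 459

459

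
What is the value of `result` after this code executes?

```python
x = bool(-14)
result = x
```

x = True; result = True

True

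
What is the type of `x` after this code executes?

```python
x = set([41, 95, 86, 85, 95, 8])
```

set() constructor returns set

set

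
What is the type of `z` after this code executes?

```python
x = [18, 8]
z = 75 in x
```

'in' operator returns bool

bool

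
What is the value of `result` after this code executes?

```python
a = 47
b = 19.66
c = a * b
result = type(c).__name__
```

a is int; b is float; c is float; result = 'float'

'float'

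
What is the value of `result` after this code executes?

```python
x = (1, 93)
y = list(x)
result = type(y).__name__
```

x is tuple; y is list; result = 'list'

'list'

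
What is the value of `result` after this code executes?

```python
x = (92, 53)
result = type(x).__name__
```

x is tuple; result = 'tuple'

'tuple'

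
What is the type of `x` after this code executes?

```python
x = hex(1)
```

hex() returns str representation

str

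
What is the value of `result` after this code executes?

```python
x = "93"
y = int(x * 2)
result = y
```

x = '93'; y = 9393; result = 9393

9393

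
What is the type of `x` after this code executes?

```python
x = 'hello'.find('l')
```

str.find() returns int index

int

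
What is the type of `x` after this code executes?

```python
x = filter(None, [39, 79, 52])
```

filter() returns a filter object

filter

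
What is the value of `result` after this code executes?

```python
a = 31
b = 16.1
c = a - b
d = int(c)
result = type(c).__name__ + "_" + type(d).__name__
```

a is int; b is float; c is float; d is int; result = 'float_int'

'float_int'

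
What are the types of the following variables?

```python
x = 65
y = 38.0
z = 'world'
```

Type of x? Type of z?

x is assigned a bare integer (no decimal point), so it is an int; z is assigned a quoted string literal, so it is a str

int, str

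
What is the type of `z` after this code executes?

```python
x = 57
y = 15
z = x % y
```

int % int = int

int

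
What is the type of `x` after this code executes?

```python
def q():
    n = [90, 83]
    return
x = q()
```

Bare return returns None

NoneType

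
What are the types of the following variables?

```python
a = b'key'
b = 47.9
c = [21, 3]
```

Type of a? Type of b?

a is assigned a bytes literal (b'...' prefix); b is assigned a number with a decimal point, so it is a float

bytes, float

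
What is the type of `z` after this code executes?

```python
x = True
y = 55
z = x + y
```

bool + int = int (bool is subclass of int)

int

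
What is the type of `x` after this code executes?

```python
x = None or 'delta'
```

'or' with None returns the other truthy value (str)

str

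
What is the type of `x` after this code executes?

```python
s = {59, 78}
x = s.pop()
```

Popping from set[int] returns int

int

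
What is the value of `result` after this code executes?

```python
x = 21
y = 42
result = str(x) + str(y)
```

x = 21; y = 42; result = '2142'

'2142'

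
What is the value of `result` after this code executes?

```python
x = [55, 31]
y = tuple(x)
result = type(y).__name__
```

x is list; y is tuple; result = 'tuple'

'tuple'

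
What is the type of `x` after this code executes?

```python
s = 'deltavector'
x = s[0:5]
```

Slicing a str returns str

str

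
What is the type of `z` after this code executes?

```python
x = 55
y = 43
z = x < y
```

Comparison returns bool

bool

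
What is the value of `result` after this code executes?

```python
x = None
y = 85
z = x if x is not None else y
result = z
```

x = None; y = 85; z = 85; result = 85

85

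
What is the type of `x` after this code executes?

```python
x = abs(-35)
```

abs() of int returns int

int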